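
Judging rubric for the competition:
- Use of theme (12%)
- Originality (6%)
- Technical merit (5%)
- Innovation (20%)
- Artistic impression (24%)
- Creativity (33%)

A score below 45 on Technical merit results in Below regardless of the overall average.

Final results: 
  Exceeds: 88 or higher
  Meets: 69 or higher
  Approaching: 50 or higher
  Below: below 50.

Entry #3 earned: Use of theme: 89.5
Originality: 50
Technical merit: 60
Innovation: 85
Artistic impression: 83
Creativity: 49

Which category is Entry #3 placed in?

Technical merit score 60 ≥ 45: minimum met.
Weighted total:
  Use of theme 89.5 × 0.12 = 10.74
  Originality 50 × 0.06 = 3
  Technical merit 60 × 0.05 = 3
  Innovation 85 × 0.2 = 17
  Artistic impression 83 × 0.24 = 19.92
  Creativity 49 × 0.33 = 16.17
Sum = 69.83
69.83 is ≥ 69 and < 88 → Meets

Meets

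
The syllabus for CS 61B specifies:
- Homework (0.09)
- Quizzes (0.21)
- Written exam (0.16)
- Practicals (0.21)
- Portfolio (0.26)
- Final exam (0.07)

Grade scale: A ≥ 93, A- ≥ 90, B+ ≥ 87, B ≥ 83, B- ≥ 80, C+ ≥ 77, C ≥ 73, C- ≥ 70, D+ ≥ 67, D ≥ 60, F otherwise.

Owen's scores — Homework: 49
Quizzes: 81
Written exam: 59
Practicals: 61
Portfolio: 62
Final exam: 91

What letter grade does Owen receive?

D

Weighted total:
  Homework 49 × 0.09 = 4.41
  Quizzes 81 × 0.21 = 17.01
  Written exam 59 × 0.16 = 9.44
  Practicals 61 × 0.21 = 12.81
  Portfolio 62 × 0.26 = 16.12
  Final exam 91 × 0.07 = 6.37
Sum = 66.16
66.16 is ≥ 60 and < 67 → D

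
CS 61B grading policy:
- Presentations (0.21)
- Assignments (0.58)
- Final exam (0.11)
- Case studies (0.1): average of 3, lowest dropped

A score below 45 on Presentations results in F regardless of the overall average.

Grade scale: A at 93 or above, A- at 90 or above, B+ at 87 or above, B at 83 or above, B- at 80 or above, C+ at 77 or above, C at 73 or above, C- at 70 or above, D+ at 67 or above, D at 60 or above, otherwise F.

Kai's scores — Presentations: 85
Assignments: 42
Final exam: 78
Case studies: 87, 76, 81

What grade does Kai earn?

Case studies: drop 76 → average of remaining 2 = 168/2 = 84
Presentations score 85 ≥ 45: minimum met.
Weighted total:
  Presentations 85 × 0.21 = 17.85
  Assignments 42 × 0.58 = 24.36
  Final exam 78 × 0.11 = 8.58
  Case studies 84 × 0.1 = 8.4
Sum = 59.19
59.19 < 60 → F

F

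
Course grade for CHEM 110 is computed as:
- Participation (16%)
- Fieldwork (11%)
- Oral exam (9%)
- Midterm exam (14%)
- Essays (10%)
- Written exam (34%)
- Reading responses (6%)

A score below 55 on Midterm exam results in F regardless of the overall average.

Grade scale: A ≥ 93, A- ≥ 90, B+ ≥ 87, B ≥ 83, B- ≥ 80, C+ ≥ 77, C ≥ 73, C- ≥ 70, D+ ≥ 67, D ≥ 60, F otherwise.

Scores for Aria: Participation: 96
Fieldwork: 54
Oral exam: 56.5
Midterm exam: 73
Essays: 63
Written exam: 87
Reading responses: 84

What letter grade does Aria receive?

C+

Midterm exam score 73 ≥ 55: minimum met.
Weighted total:
  Participation 96 × 0.16 = 15.36
  Fieldwork 54 × 0.11 = 5.94
  Oral exam 56.5 × 0.09 = 5.085
  Midterm exam 73 × 0.14 = 10.22
  Essays 63 × 0.1 = 6.3
  Written exam 87 × 0.34 = 29.58
  Reading responses 84 × 0.06 = 5.04
Sum = 77.525
77.525 is ≥ 77 and < 80 → C+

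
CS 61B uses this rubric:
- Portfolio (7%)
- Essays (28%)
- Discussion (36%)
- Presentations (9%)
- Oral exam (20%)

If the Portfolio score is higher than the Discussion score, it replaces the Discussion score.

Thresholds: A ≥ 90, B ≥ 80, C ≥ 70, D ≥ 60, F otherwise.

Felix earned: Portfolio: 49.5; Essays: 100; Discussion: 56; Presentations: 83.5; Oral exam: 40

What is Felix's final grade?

Portfolio (49.5) ≤ Discussion (56), so Discussion stays at 56.
Weighted total:
  Portfolio 49.5 × 0.07 = 3.465
  Essays 100 × 0.28 = 28
  Discussion 56 × 0.36 = 20.16
  Presentations 83.5 × 0.09 = 7.515
  Oral exam 40 × 0.2 = 8
Sum = 67.14
67.14 is ≥ 60 and < 70 → D

D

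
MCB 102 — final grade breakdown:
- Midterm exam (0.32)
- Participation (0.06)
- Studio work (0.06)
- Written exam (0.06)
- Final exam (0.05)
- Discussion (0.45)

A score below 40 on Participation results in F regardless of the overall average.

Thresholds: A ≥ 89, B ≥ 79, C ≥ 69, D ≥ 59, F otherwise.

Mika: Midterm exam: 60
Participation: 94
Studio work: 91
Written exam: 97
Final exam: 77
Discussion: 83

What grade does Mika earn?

C

Participation score 94 ≥ 40: minimum met.
Weighted total:
  Midterm exam 60 × 0.32 = 19.2
  Participation 94 × 0.06 = 5.64
  Studio work 91 × 0.06 = 5.46
  Written exam 97 × 0.06 = 5.82
  Final exam 77 × 0.05 = 3.85
  Discussion 83 × 0.45 = 37.35
Sum = 77.32
77.32 is ≥ 69 and < 79 → C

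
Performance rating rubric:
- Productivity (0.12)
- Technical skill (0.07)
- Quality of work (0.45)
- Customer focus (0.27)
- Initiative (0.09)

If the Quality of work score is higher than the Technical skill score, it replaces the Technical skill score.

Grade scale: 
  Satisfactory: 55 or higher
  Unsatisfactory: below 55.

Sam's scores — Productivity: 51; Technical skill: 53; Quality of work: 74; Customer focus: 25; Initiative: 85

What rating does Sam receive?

Quality of work (74) > Technical skill (53), so Technical skill counts as 74.
Weighted total:
  Productivity 51 × 0.12 = 6.12
  Technical skill 74 × 0.07 = 5.18
  Quality of work 74 × 0.45 = 33.3
  Customer focus 25 × 0.27 = 6.75
  Initiative 85 × 0.09 = 7.65
Sum = 59
59 ≥ 55 → Satisfactory

Satisfactory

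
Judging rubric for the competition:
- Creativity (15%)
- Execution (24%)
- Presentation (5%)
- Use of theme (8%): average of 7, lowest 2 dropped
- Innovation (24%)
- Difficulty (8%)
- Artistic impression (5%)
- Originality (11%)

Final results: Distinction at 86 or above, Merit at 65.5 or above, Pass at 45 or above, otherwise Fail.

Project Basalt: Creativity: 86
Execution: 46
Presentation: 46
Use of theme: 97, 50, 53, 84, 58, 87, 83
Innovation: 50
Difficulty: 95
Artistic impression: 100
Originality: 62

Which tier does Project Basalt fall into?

Use of theme: drop 50, 53 → average of remaining 5 = 409/5 = 81.8
Weighted total:
  Creativity 86 × 0.15 = 12.9
  Execution 46 × 0.24 = 11.04
  Presentation 46 × 0.05 = 2.3
  Use of theme 81.8 × 0.08 = 6.544
  Innovation 50 × 0.24 = 12
  Difficulty 95 × 0.08 = 7.6
  Artistic impression 100 × 0.05 = 5
  Originality 62 × 0.11 = 6.82
Sum = 64.204
64.204 is ≥ 45 and < 65.5 → Pass

Pass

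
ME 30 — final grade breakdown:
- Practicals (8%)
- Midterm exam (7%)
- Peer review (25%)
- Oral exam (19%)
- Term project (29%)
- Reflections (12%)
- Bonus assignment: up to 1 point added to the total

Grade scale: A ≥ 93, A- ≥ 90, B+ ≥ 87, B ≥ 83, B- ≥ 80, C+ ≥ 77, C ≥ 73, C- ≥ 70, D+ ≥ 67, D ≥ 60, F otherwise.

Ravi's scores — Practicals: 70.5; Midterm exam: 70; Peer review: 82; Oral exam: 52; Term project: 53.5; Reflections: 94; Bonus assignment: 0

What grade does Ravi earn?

D+

Weighted total:
  Practicals 70.5 × 0.08 = 5.64
  Midterm exam 70 × 0.07 = 4.9
  Peer review 82 × 0.25 = 20.5
  Oral exam 52 × 0.19 = 9.88
  Term project 53.5 × 0.29 = 15.515
  Reflections 94 × 0.12 = 11.28
Sum = 67.715
Bonus assignment: 67.715 + 0 = 67.715
67.715 is ≥ 67 and < 70 → D+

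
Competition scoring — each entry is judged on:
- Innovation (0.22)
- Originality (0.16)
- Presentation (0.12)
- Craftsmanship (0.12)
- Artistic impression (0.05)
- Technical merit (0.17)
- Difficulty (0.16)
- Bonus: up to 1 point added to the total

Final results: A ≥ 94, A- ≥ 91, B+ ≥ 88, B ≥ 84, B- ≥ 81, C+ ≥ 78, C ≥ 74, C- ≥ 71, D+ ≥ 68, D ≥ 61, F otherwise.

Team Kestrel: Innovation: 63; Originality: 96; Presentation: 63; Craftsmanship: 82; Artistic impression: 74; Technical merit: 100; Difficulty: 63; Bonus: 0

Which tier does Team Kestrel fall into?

C

Weighted total:
  Innovation 63 × 0.22 = 13.86
  Originality 96 × 0.16 = 15.36
  Presentation 63 × 0.12 = 7.56
  Craftsmanship 82 × 0.12 = 9.84
  Artistic impression 74 × 0.05 = 3.7
  Technical merit 100 × 0.17 = 17
  Difficulty 63 × 0.16 = 10.08
Sum = 77.4
Bonus: 77.4 + 0 = 77.4
77.4 is ≥ 74 and < 78 → C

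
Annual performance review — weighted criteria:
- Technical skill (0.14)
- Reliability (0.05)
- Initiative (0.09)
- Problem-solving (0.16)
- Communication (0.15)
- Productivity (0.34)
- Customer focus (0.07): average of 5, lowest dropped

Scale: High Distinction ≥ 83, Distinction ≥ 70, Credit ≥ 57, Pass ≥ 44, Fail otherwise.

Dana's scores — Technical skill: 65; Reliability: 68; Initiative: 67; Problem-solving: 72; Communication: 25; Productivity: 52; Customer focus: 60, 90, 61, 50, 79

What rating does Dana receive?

Pass

Customer focus: drop 50 → average of remaining 4 = 290/4 = 72.5
Weighted total:
  Technical skill 65 × 0.14 = 9.1
  Reliability 68 × 0.05 = 3.4
  Initiative 67 × 0.09 = 6.03
  Problem-solving 72 × 0.16 = 11.52
  Communication 25 × 0.15 = 3.75
  Productivity 52 × 0.34 = 17.68
  Customer focus 72.5 × 0.07 = 5.075
Sum = 56.555
56.555 is ≥ 44 and < 57 → Pass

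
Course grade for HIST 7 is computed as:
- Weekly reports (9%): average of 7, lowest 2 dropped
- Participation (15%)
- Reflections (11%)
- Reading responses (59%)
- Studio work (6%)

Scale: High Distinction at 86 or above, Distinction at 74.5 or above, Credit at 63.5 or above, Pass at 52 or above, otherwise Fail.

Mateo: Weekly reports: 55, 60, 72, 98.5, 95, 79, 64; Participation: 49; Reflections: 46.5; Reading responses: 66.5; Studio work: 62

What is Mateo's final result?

Pass

Weekly reports: drop 55, 60 → average of remaining 5 = 408.5/5 = 81.7
Weighted total:
  Weekly reports 81.7 × 0.09 = 7.353
  Participation 49 × 0.15 = 7.35
  Reflections 46.5 × 0.11 = 5.115
  Reading responses 66.5 × 0.59 = 39.235
  Studio work 62 × 0.06 = 3.72
Sum = 62.773
62.773 is ≥ 52 and < 63.5 → Pass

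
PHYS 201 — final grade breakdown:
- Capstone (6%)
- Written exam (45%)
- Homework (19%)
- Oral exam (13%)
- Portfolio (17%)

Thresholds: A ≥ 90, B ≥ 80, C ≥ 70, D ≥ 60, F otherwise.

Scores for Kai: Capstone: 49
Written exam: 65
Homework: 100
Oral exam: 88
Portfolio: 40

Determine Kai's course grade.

Weighted total:
  Capstone 49 × 0.06 = 2.94
  Written exam 65 × 0.45 = 29.25
  Homework 100 × 0.19 = 19
  Oral exam 88 × 0.13 = 11.44
  Portfolio 40 × 0.17 = 6.8
Sum = 69.43
69.43 is ≥ 60 and < 70 → D

D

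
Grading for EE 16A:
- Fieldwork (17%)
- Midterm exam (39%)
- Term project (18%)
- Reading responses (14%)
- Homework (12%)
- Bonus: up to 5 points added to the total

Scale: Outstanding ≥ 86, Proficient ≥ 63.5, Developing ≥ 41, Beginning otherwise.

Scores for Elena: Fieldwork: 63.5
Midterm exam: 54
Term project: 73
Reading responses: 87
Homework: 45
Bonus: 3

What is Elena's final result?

Weighted total:
  Fieldwork 63.5 × 0.17 = 10.795
  Midterm exam 54 × 0.39 = 21.06
  Term project 73 × 0.18 = 13.14
  Reading responses 87 × 0.14 = 12.18
  Homework 45 × 0.12 = 5.4
Sum = 62.575
Bonus: 62.575 + 3 = 65.575
65.575 is ≥ 63.5 and < 86 → Proficient

Proficient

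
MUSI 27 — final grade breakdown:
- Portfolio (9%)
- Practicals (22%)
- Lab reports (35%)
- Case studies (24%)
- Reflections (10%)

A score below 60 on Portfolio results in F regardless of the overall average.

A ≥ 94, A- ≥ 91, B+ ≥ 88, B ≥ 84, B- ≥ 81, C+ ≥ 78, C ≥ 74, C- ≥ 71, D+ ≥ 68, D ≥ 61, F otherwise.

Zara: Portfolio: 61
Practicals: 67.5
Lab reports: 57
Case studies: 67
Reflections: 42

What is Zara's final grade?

Portfolio score 61 ≥ 60: minimum met.
Weighted total:
  Portfolio 61 × 0.09 = 5.49
  Practicals 67.5 × 0.22 = 14.85
  Lab reports 57 × 0.35 = 19.95
  Case studies 67 × 0.24 = 16.08
  Reflections 42 × 0.1 = 4.2
Sum = 60.57
60.57 < 61 → F

F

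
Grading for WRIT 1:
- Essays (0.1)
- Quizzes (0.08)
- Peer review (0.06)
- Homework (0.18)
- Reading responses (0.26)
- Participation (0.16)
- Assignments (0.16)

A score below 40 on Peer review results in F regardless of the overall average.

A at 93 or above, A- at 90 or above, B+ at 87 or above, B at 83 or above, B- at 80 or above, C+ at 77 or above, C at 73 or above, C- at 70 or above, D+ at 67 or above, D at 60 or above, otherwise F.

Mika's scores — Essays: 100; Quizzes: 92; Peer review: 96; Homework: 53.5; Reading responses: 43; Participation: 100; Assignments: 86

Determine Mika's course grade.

Peer review score 96 ≥ 40: minimum met.
Weighted total:
  Essays 100 × 0.1 = 10
  Quizzes 92 × 0.08 = 7.36
  Peer review 96 × 0.06 = 5.76
  Homework 53.5 × 0.18 = 9.63
  Reading responses 43 × 0.26 = 11.18
  Participation 100 × 0.16 = 16
  Assignments 86 × 0.16 = 13.76
Sum = 73.69
73.69 is ≥ 73 and < 77 → C

C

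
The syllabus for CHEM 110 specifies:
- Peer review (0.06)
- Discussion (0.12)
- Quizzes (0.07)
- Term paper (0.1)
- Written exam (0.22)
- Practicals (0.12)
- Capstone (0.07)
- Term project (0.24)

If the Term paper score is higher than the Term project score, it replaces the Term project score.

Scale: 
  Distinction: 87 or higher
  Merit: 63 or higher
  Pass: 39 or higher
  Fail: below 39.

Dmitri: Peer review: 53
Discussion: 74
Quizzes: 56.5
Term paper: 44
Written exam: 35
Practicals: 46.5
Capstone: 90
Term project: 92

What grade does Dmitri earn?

Pass

Term paper (44) ≤ Term project (92), so Term project stays at 92.
Weighted total:
  Peer review 53 × 0.06 = 3.18
  Discussion 74 × 0.12 = 8.88
  Quizzes 56.5 × 0.07 = 3.955
  Term paper 44 × 0.1 = 4.4
  Written exam 35 × 0.22 = 7.7
  Practicals 46.5 × 0.12 = 5.58
  Capstone 90 × 0.07 = 6.3
  Term project 92 × 0.24 = 22.08
Sum = 62.075
62.075 is ≥ 39 and < 63 → Pass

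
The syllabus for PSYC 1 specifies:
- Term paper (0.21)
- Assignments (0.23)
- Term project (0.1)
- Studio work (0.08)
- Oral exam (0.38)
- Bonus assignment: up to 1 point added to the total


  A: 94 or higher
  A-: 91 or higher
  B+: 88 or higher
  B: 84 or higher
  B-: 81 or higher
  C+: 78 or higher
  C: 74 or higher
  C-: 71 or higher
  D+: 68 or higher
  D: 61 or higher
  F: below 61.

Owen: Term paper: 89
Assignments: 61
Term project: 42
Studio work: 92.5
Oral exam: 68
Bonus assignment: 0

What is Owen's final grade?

Weighted total:
  Term paper 89 × 0.21 = 18.69
  Assignments 61 × 0.23 = 14.03
  Term project 42 × 0.1 = 4.2
  Studio work 92.5 × 0.08 = 7.4
  Oral exam 68 × 0.38 = 25.84
Sum = 70.16
Bonus assignment: 70.16 + 0 = 70.16
70.16 is ≥ 68 and < 71 → D+

D+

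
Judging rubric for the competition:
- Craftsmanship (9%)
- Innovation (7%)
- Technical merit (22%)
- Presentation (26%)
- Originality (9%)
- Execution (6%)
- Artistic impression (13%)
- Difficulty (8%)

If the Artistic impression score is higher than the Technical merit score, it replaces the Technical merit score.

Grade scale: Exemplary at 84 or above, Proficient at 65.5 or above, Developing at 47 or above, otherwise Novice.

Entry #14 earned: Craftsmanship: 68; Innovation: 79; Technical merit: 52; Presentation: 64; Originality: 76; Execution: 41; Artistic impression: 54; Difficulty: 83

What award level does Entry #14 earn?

Artistic impression (54) > Technical merit (52), so Technical merit counts as 54.
Weighted total:
  Craftsmanship 68 × 0.09 = 6.12
  Innovation 79 × 0.07 = 5.53
  Technical merit 54 × 0.22 = 11.88
  Presentation 64 × 0.26 = 16.64
  Originality 76 × 0.09 = 6.84
  Execution 41 × 0.06 = 2.46
  Artistic impression 54 × 0.13 = 7.02
  Difficulty 83 × 0.08 = 6.64
Sum = 63.13
63.13 is ≥ 47 and < 65.5 → Developing

Developing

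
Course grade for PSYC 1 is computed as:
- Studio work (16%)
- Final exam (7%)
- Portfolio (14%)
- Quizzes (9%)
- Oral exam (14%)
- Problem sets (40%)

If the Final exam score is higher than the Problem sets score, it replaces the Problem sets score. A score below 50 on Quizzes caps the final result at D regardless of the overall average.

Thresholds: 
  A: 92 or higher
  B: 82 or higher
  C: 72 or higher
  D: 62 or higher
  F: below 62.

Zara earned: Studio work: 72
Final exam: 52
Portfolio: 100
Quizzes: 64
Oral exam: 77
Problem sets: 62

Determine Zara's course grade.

Final exam (52) ≤ Problem sets (62), so Problem sets stays at 62.
Quizzes score 64 ≥ 50: minimum met.
Weighted total:
  Studio work 72 × 0.16 = 11.52
  Final exam 52 × 0.07 = 3.64
  Portfolio 100 × 0.14 = 14
  Quizzes 64 × 0.09 = 5.76
  Oral exam 77 × 0.14 = 10.78
  Problem sets 62 × 0.4 = 24.8
Sum = 70.5
70.5 is ≥ 62 and < 72 → D

D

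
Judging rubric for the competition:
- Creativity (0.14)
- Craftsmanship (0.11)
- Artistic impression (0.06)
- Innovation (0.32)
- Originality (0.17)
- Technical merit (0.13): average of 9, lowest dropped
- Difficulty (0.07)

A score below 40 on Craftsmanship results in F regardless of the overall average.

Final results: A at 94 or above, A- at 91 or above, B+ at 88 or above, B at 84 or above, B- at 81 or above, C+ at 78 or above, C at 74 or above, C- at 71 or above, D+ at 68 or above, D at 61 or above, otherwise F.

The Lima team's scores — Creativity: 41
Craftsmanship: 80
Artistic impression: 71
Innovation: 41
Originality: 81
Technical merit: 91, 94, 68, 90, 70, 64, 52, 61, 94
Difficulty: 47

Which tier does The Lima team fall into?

Technical merit: drop 52 → average of remaining 8 = 632/8 = 79
Craftsmanship score 80 ≥ 40: minimum met.
Weighted total:
  Creativity 41 × 0.14 = 5.74
  Craftsmanship 80 × 0.11 = 8.8
  Artistic impression 71 × 0.06 = 4.26
  Innovation 41 × 0.32 = 13.12
  Originality 81 × 0.17 = 13.77
  Technical merit 79 × 0.13 = 10.27
  Difficulty 47 × 0.07 = 3.29
Sum = 59.25
59.25 < 61 → F

F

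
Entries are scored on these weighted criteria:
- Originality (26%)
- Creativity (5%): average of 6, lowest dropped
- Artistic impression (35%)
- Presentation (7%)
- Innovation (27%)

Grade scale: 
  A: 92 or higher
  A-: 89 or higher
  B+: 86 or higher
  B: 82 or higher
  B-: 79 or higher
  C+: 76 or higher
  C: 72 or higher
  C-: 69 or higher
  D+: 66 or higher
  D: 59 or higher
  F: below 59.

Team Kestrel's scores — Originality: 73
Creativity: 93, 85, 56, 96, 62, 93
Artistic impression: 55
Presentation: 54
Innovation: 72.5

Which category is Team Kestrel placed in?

Creativity: drop 56 → average of remaining 5 = 429/5 = 85.8
Weighted total:
  Originality 73 × 0.26 = 18.98
  Creativity 85.8 × 0.05 = 4.29
  Artistic impression 55 × 0.35 = 19.25
  Presentation 54 × 0.07 = 3.78
  Innovation 72.5 × 0.27 = 19.575
Sum = 65.875
65.875 is ≥ 59 and < 66 → D

D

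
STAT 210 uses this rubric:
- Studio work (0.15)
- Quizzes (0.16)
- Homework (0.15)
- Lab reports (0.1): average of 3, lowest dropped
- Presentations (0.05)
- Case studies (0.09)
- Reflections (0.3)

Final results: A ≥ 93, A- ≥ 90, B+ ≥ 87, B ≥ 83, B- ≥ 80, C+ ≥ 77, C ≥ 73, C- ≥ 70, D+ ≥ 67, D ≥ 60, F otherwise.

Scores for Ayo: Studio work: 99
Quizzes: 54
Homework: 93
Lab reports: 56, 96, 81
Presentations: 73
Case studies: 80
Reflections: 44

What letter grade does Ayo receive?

C-

Lab reports: drop 56 → average of remaining 2 = 177/2 = 88.5
Weighted total:
  Studio work 99 × 0.15 = 14.85
  Quizzes 54 × 0.16 = 8.64
  Homework 93 × 0.15 = 13.95
  Lab reports 88.5 × 0.1 = 8.85
  Presentations 73 × 0.05 = 3.65
  Case studies 80 × 0.09 = 7.2
  Reflections 44 × 0.3 = 13.2
Sum = 70.34
70.34 is ≥ 70 and < 73 → C-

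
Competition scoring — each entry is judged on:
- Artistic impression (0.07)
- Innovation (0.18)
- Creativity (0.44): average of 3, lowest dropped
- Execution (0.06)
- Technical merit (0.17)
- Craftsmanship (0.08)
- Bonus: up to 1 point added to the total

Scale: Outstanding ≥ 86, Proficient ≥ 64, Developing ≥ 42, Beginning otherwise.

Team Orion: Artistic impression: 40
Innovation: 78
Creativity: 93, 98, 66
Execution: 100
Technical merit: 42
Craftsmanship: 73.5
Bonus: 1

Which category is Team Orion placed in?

Proficient

Creativity: drop 66 → average of remaining 2 = 191/2 = 95.5
Weighted total:
  Artistic impression 40 × 0.07 = 2.8
  Innovation 78 × 0.18 = 14.04
  Creativity 95.5 × 0.44 = 42.02
  Execution 100 × 0.06 = 6
  Technical merit 42 × 0.17 = 7.14
  Craftsmanship 73.5 × 0.08 = 5.88
Sum = 77.88
Bonus: 77.88 + 1 = 78.88
78.88 is ≥ 64 and < 86 → Proficient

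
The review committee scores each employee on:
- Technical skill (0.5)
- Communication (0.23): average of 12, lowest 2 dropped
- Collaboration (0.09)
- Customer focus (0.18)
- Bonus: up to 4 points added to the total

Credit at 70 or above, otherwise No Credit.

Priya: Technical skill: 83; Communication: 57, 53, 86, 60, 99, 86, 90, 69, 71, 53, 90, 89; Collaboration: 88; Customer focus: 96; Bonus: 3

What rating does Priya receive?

Communication: drop 53, 53 → average of remaining 10 = 797/10 = 79.7
Weighted total:
  Technical skill 83 × 0.5 = 41.5
  Communication 79.7 × 0.23 = 18.331
  Collaboration 88 × 0.09 = 7.92
  Customer focus 96 × 0.18 = 17.28
Sum = 85.031
Bonus: 85.031 + 3 = 88.031
88.031 ≥ 70 → Credit

Credit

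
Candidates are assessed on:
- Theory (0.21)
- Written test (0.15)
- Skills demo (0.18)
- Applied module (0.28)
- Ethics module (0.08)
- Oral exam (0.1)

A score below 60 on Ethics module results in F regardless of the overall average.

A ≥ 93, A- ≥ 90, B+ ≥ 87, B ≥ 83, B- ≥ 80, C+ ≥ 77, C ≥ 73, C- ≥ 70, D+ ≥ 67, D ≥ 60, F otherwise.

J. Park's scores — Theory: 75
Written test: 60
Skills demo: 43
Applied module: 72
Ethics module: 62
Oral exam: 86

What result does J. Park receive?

Ethics module score 62 ≥ 60: minimum met.
Weighted total:
  Theory 75 × 0.21 = 15.75
  Written test 60 × 0.15 = 9
  Skills demo 43 × 0.18 = 7.74
  Applied module 72 × 0.28 = 20.16
  Ethics module 62 × 0.08 = 4.96
  Oral exam 86 × 0.1 = 8.6
Sum = 66.21
66.21 is ≥ 60 and < 67 → D

D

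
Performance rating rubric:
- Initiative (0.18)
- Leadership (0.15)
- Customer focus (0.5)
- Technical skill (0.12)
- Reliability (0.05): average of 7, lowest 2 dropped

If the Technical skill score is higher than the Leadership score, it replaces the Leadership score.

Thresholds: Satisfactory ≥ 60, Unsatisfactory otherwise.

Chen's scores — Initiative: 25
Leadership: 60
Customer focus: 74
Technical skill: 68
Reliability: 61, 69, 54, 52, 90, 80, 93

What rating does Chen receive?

Satisfactory

Reliability: drop 52, 54 → average of remaining 5 = 393/5 = 78.6
Technical skill (68) > Leadership (60), so Leadership counts as 68.
Weighted total:
  Initiative 25 × 0.18 = 4.5
  Leadership 68 × 0.15 = 10.2
  Customer focus 74 × 0.5 = 37
  Technical skill 68 × 0.12 = 8.16
  Reliability 78.6 × 0.05 = 3.93
Sum = 63.79
63.79 ≥ 60 → Satisfactory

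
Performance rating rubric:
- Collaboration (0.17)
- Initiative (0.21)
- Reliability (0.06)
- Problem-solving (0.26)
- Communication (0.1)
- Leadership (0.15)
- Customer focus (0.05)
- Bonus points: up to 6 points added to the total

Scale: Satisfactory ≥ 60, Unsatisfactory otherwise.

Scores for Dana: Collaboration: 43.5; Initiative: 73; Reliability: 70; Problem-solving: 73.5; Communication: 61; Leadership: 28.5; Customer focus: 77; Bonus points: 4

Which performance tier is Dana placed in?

Satisfactory

Weighted total:
  Collaboration 43.5 × 0.17 = 7.395
  Initiative 73 × 0.21 = 15.33
  Reliability 70 × 0.06 = 4.2
  Problem-solving 73.5 × 0.26 = 19.11
  Communication 61 × 0.1 = 6.1
  Leadership 28.5 × 0.15 = 4.275
  Customer focus 77 × 0.05 = 3.85
Sum = 60.26
Bonus points: 60.26 + 4 = 64.26
64.26 ≥ 60 → Satisfactory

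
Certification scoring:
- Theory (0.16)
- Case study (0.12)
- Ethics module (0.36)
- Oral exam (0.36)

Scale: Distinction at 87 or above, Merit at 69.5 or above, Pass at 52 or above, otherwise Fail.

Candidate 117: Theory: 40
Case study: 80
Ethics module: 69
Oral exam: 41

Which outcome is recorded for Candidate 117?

Weighted total:
  Theory 40 × 0.16 = 6.4
  Case study 80 × 0.12 = 9.6
  Ethics module 69 × 0.36 = 24.84
  Oral exam 41 × 0.36 = 14.76
Sum = 55.6
55.6 is ≥ 52 and < 69.5 → Pass

Pass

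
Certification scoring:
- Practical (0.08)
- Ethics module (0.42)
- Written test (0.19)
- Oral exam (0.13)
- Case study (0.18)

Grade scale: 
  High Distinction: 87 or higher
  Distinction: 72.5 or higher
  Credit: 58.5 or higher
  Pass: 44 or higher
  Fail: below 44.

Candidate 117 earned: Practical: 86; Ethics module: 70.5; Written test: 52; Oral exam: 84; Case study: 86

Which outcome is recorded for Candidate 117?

Distinction

Weighted total:
  Practical 86 × 0.08 = 6.88
  Ethics module 70.5 × 0.42 = 29.61
  Written test 52 × 0.19 = 9.88
  Oral exam 84 × 0.13 = 10.92
  Case study 86 × 0.18 = 15.48
Sum = 72.77
72.77 is ≥ 72.5 and < 87 → Distinction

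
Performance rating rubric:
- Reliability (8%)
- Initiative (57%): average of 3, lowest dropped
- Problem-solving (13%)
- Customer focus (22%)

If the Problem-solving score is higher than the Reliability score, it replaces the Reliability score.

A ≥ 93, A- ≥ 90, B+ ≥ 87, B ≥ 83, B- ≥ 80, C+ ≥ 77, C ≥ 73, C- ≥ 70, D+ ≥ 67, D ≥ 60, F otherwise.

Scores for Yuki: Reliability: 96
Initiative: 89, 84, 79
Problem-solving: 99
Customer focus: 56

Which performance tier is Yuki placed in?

B-

Initiative: drop 79 → average of remaining 2 = 173/2 = 86.5
Problem-solving (99) > Reliability (96), so Reliability counts as 99.
Weighted total:
  Reliability 99 × 0.08 = 7.92
  Initiative 86.5 × 0.57 = 49.305
  Problem-solving 99 × 0.13 = 12.87
  Customer focus 56 × 0.22 = 12.32
Sum = 82.415
82.415 is ≥ 80 and < 83 → B-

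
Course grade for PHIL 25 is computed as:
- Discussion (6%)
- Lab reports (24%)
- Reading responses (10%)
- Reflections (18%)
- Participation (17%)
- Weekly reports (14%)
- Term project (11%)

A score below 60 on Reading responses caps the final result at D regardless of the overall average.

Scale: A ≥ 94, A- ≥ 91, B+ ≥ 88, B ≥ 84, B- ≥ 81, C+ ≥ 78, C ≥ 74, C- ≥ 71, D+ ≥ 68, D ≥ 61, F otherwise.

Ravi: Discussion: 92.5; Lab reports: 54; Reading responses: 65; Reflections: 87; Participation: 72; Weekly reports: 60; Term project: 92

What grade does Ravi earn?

Reading responses score 65 ≥ 60: minimum met.
Weighted total:
  Discussion 92.5 × 0.06 = 5.55
  Lab reports 54 × 0.24 = 12.96
  Reading responses 65 × 0.1 = 6.5
  Reflections 87 × 0.18 = 15.66
  Participation 72 × 0.17 = 12.24
  Weekly reports 60 × 0.14 = 8.4
  Term project 92 × 0.11 = 10.12
Sum = 71.43
71.43 is ≥ 71 and < 74 → C-

C-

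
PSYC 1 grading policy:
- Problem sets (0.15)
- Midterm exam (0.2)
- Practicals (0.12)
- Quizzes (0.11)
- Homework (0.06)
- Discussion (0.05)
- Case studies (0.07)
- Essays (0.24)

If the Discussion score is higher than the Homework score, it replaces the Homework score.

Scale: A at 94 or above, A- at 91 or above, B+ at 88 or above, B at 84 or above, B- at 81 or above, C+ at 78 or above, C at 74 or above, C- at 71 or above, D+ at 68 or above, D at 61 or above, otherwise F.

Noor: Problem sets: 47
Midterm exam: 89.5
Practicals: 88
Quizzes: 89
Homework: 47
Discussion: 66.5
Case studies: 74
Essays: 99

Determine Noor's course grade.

Discussion (66.5) > Homework (47), so Homework counts as 66.5.
Weighted total:
  Problem sets 47 × 0.15 = 7.05
  Midterm exam 89.5 × 0.2 = 17.9
  Practicals 88 × 0.12 = 10.56
  Quizzes 89 × 0.11 = 9.79
  Homework 66.5 × 0.06 = 3.99
  Discussion 66.5 × 0.05 = 3.325
  Case studies 74 × 0.07 = 5.18
  Essays 99 × 0.24 = 23.76
Sum = 81.555
81.555 is ≥ 81 and < 84 → B-

B-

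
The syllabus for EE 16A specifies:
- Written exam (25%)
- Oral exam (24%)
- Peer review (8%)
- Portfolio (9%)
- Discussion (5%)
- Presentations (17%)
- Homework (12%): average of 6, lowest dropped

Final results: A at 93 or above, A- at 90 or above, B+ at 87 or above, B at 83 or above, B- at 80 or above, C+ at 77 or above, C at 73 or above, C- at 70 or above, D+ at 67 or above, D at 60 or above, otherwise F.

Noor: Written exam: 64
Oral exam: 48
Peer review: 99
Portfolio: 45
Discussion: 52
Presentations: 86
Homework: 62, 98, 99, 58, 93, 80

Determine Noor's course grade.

D+

Homework: drop 58 → average of remaining 5 = 432/5 = 86.4
Weighted total:
  Written exam 64 × 0.25 = 16
  Oral exam 48 × 0.24 = 11.52
  Peer review 99 × 0.08 = 7.92
  Portfolio 45 × 0.09 = 4.05
  Discussion 52 × 0.05 = 2.6
  Presentations 86 × 0.17 = 14.62
  Homework 86.4 × 0.12 = 10.368
Sum = 67.078
67.078 is ≥ 67 and < 70 → D+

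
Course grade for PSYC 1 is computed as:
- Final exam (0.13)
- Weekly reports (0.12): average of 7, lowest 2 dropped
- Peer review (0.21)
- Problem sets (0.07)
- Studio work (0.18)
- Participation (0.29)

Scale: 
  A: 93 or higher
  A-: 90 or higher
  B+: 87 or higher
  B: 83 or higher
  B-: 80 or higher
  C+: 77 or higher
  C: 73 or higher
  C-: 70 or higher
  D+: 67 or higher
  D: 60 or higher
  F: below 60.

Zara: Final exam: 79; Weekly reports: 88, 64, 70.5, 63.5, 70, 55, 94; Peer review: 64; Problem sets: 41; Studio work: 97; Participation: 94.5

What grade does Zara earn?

Weekly reports: drop 55, 63.5 → average of remaining 5 = 386.5/5 = 77.3
Weighted total:
  Final exam 79 × 0.13 = 10.27
  Weekly reports 77.3 × 0.12 = 9.276
  Peer review 64 × 0.21 = 13.44
  Problem sets 41 × 0.07 = 2.87
  Studio work 97 × 0.18 = 17.46
  Participation 94.5 × 0.29 = 27.405
Sum = 80.721
80.721 is ≥ 80 and < 83 → B-

B-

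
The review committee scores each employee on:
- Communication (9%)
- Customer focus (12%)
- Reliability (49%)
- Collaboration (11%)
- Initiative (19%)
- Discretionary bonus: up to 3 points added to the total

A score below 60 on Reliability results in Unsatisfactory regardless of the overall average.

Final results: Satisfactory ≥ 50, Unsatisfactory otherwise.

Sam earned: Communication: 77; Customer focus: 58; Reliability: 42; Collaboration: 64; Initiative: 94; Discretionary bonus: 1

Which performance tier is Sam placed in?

Unsatisfactory

Reliability score 42 < 60: minimum not met.
Weighted total:
  Communication 77 × 0.09 = 6.93
  Customer focus 58 × 0.12 = 6.96
  Reliability 42 × 0.49 = 20.58
  Collaboration 64 × 0.11 = 7.04
  Initiative 94 × 0.19 = 17.86
Sum = 59.37
Discretionary bonus: 59.37 + 1 = 60.37
Because the Reliability minimum was not met, the result is Unsatisfactory.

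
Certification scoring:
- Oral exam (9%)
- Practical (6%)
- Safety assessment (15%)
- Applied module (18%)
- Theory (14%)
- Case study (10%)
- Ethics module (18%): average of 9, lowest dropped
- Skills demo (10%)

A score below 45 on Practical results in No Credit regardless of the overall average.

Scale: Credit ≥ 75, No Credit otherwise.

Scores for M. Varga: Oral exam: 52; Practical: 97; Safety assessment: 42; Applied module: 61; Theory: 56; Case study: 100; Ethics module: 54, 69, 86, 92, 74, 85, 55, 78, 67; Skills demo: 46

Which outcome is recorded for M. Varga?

Ethics module: drop 54 → average of remaining 8 = 606/8 = 75.75
Practical score 97 ≥ 45: minimum met.
Weighted total:
  Oral exam 52 × 0.09 = 4.68
  Practical 97 × 0.06 = 5.82
  Safety assessment 42 × 0.15 = 6.3
  Applied module 61 × 0.18 = 10.98
  Theory 56 × 0.14 = 7.84
  Case study 100 × 0.1 = 10
  Ethics module 75.75 × 0.18 = 13.635
  Skills demo 46 × 0.1 = 4.6
Sum = 63.855
63.855 < 75 → No Credit

No Credit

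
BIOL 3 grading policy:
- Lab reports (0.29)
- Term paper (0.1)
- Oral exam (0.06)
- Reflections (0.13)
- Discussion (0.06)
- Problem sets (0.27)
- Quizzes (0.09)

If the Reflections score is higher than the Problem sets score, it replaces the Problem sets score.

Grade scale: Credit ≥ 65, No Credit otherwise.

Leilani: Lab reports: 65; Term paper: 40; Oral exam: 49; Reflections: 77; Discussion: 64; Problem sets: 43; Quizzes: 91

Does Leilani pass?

Credit

Reflections (77) > Problem sets (43), so Problem sets counts as 77.
Weighted total:
  Lab reports 65 × 0.29 = 18.85
  Term paper 40 × 0.1 = 4
  Oral exam 49 × 0.06 = 2.94
  Reflections 77 × 0.13 = 10.01
  Discussion 64 × 0.06 = 3.84
  Problem sets 77 × 0.27 = 20.79
  Quizzes 91 × 0.09 = 8.19
Sum = 68.62
68.62 ≥ 65 → Credit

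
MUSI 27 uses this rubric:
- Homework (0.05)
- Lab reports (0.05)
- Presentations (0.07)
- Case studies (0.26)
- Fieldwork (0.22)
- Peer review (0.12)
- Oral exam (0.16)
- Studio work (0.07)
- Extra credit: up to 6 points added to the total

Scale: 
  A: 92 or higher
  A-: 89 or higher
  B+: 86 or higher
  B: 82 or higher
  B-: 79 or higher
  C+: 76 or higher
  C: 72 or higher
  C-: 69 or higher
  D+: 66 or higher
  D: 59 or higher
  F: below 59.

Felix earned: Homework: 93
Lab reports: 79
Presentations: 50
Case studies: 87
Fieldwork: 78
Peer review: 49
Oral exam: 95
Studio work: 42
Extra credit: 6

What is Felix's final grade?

B-

Weighted total:
  Homework 93 × 0.05 = 4.65
  Lab reports 79 × 0.05 = 3.95
  Presentations 50 × 0.07 = 3.5
  Case studies 87 × 0.26 = 22.62
  Fieldwork 78 × 0.22 = 17.16
  Peer review 49 × 0.12 = 5.88
  Oral exam 95 × 0.16 = 15.2
  Studio work 42 × 0.07 = 2.94
Sum = 75.9
Extra credit: 75.9 + 6 = 81.9
81.9 is ≥ 79 and < 82 → B-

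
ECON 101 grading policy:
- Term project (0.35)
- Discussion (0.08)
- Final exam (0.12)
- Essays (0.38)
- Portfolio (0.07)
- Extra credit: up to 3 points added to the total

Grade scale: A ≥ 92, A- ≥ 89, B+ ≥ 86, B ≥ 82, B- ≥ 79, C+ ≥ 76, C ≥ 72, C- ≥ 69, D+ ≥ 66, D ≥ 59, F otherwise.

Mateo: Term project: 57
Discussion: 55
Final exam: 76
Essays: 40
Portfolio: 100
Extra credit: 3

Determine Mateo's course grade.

Weighted total:
  Term project 57 × 0.35 = 19.95
  Discussion 55 × 0.08 = 4.4
  Final exam 76 × 0.12 = 9.12
  Essays 40 × 0.38 = 15.2
  Portfolio 100 × 0.07 = 7
Sum = 55.67
Extra credit: 55.67 + 3 = 58.67
58.67 < 59 → F

F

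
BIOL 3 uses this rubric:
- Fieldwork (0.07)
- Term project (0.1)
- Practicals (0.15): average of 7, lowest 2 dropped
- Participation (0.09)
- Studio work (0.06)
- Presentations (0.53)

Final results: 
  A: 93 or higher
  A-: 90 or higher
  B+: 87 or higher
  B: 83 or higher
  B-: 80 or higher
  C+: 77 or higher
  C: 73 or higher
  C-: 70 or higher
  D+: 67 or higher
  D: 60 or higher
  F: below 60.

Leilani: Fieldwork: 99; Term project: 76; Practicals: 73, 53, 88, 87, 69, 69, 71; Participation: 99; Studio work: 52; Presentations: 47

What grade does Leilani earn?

Practicals: drop 53, 69 → average of remaining 5 = 388/5 = 77.6
Weighted total:
  Fieldwork 99 × 0.07 = 6.93
  Term project 76 × 0.1 = 7.6
  Practicals 77.6 × 0.15 = 11.64
  Participation 99 × 0.09 = 8.91
  Studio work 52 × 0.06 = 3.12
  Presentations 47 × 0.53 = 24.91
Sum = 63.11
63.11 is ≥ 60 and < 67 → D

D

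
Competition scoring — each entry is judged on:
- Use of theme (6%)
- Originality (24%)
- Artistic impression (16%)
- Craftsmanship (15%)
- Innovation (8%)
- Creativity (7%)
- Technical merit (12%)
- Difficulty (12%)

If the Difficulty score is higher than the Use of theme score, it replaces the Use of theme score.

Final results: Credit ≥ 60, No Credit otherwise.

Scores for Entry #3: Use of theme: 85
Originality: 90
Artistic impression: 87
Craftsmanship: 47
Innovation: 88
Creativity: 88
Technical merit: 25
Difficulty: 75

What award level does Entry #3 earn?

Credit

Difficulty (75) ≤ Use of theme (85), so Use of theme stays at 85.
Weighted total:
  Use of theme 85 × 0.06 = 5.1
  Originality 90 × 0.24 = 21.6
  Artistic impression 87 × 0.16 = 13.92
  Craftsmanship 47 × 0.15 = 7.05
  Innovation 88 × 0.08 = 7.04
  Creativity 88 × 0.07 = 6.16
  Technical merit 25 × 0.12 = 3
  Difficulty 75 × 0.12 = 9
Sum = 72.87
72.87 ≥ 60 → Credit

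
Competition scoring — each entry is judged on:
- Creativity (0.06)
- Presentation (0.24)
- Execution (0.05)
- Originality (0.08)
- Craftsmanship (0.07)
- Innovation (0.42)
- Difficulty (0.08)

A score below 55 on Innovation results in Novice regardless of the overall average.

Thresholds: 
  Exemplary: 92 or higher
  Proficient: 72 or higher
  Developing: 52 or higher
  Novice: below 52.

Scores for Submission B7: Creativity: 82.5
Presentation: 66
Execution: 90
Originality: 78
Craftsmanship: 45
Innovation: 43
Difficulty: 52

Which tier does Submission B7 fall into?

Novice

Innovation score 43 < 55: minimum not met.
Weighted total:
  Creativity 82.5 × 0.06 = 4.95
  Presentation 66 × 0.24 = 15.84
  Execution 90 × 0.05 = 4.5
  Originality 78 × 0.08 = 6.24
  Craftsmanship 45 × 0.07 = 3.15
  Innovation 43 × 0.42 = 18.06
  Difficulty 52 × 0.08 = 4.16
Sum = 56.9
Because the Innovation minimum was not met, the result is Novice.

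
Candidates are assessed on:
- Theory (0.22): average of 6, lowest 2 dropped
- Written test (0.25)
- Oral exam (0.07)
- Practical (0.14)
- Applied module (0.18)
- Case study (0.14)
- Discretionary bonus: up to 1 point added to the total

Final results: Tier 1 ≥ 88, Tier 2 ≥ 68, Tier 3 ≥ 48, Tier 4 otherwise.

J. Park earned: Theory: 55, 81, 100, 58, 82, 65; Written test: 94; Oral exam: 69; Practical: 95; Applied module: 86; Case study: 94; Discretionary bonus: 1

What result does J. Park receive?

Theory: drop 55, 58 → average of remaining 4 = 328/4 = 82
Weighted total:
  Theory 82 × 0.22 = 18.04
  Written test 94 × 0.25 = 23.5
  Oral exam 69 × 0.07 = 4.83
  Practical 95 × 0.14 = 13.3
  Applied module 86 × 0.18 = 15.48
  Case study 94 × 0.14 = 13.16
Sum = 88.31
Discretionary bonus: 88.31 + 1 = 89.31
89.31 ≥ 88 → Tier 1

Tier 1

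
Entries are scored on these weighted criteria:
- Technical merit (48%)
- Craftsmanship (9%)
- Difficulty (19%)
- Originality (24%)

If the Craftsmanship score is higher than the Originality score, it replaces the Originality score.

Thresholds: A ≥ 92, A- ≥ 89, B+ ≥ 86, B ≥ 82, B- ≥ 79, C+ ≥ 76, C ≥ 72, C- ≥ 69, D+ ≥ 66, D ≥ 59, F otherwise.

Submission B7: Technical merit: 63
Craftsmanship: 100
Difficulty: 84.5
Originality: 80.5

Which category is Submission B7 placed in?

B-

Craftsmanship (100) > Originality (80.5), so Originality counts as 100.
Weighted total:
  Technical merit 63 × 0.48 = 30.24
  Craftsmanship 100 × 0.09 = 9
  Difficulty 84.5 × 0.19 = 16.055
  Originality 100 × 0.24 = 24
Sum = 79.295
79.295 is ≥ 79 and < 82 → B-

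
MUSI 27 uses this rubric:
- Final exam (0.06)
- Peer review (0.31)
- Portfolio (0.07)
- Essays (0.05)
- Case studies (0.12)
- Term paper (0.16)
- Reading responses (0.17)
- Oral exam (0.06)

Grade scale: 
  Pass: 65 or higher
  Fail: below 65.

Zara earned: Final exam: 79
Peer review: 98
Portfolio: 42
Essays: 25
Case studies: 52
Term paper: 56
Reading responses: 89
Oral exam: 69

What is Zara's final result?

Pass

Weighted total:
  Final exam 79 × 0.06 = 4.74
  Peer review 98 × 0.31 = 30.38
  Portfolio 42 × 0.07 = 2.94
  Essays 25 × 0.05 = 1.25
  Case studies 52 × 0.12 = 6.24
  Term paper 56 × 0.16 = 8.96
  Reading responses 89 × 0.17 = 15.13
  Oral exam 69 × 0.06 = 4.14
Sum = 73.78
73.78 ≥ 65 → Pass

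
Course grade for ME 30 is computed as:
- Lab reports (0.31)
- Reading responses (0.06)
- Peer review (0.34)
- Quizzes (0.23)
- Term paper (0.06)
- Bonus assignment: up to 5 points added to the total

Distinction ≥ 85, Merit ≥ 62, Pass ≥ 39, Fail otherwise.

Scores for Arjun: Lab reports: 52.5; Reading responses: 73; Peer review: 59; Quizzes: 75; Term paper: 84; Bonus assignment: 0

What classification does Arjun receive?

Merit

Weighted total:
  Lab reports 52.5 × 0.31 = 16.275
  Reading responses 73 × 0.06 = 4.38
  Peer review 59 × 0.34 = 20.06
  Quizzes 75 × 0.23 = 17.25
  Term paper 84 × 0.06 = 5.04
Sum = 63.005
Bonus assignment: 63.005 + 0 = 63.005
63.005 is ≥ 62 and < 85 → Merit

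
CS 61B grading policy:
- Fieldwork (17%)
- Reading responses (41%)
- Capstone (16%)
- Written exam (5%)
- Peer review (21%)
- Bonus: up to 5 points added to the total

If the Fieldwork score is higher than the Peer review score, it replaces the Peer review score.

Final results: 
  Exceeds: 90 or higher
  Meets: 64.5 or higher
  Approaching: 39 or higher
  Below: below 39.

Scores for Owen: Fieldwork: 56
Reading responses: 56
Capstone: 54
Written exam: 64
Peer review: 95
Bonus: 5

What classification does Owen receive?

Meets

Fieldwork (56) ≤ Peer review (95), so Peer review stays at 95.
Weighted total:
  Fieldwork 56 × 0.17 = 9.52
  Reading responses 56 × 0.41 = 22.96
  Capstone 54 × 0.16 = 8.64
  Written exam 64 × 0.05 = 3.2
  Peer review 95 × 0.21 = 19.95
Sum = 64.27
Bonus: 64.27 + 5 = 69.27
69.27 is ≥ 64.5 and < 90 → Meets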